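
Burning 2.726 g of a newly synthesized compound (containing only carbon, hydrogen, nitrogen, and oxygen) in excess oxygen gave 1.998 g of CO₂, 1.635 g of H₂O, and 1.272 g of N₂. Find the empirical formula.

mol C = 1.998 g CO₂ ÷ 44.009 g/mol = 0.045400 mol
mol H = 2 × 1.635 g H₂O ÷ 18.015 g/mol = 0.18152 mol
mol N = 2 × 1.272 g N₂ ÷ 28.014 g/mol = 0.090812 mol
mass O = 2.726 − (0.54530 + 0.18297 + 1.2720) = 0.72574 g → mol O = 0.72574 ÷ 15.999 = 0.045361 mol
Divide by the smallest (0.045361 mol): C 1.001, H 4.002, N 2.002, O 1.000

CH4N2O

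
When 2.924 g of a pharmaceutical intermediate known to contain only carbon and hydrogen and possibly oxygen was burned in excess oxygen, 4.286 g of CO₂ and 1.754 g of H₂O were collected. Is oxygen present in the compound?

mol C = 4.286 g CO₂ ÷ 44.009 g/mol = 0.097389 mol
mol H = 2 × 1.754 g H₂O ÷ 18.015 g/mol = 0.19473 mol
C and H account for only 1.3660 g of the 2.924 g sample; the remaining 1.5580 g must be oxygen.

yes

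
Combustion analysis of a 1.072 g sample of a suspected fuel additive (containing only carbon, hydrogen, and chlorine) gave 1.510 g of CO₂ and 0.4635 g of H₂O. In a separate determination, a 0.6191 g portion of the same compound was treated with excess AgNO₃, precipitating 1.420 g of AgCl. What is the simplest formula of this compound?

mol C = 1.510 g CO₂ ÷ 44.009 g/mol = 0.034311 mol
mol H = 2 × 0.4635 g H₂O ÷ 18.015 g/mol = 0.051457 mol
From the AgCl data: mol Cl per gram of compound = (1.420 ÷ 143.318) ÷ 0.6191 = 0.016004 mol/g, so in the 1.072 g combustion sample mol Cl = 0.017156 mol
Divide by the smallest (0.017156 mol): C 2.000, H 2.999, Cl 1.000

C2H3Cl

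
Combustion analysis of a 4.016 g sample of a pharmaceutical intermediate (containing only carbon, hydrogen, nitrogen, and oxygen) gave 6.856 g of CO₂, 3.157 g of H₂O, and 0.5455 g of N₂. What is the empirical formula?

C4H9NO2

mol C = 6.856 g CO₂ ÷ 44.009 g/mol = 0.15579 mol
mol H = 2 × 3.157 g H₂O ÷ 18.015 g/mol = 0.35049 mol
mol N = 2 × 0.5455 g N₂ ÷ 28.014 g/mol = 0.038945 mol
mass O = 4.016 − (1.8711 + 0.35329 + 0.54550) = 1.2461 g → mol O = 1.2461 ÷ 15.999 = 0.077884 mol
Divide by the smallest (0.038945 mol): C 4.000, H 9.000, N 1.000, O 2.000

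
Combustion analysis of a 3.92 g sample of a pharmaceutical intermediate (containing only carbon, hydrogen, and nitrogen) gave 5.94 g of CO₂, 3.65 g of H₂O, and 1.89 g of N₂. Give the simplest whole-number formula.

CH3N

mol C = 5.94 g CO₂ ÷ 44.009 g/mol = 0.1350 mol
mol H = 2 × 3.65 g H₂O ÷ 18.015 g/mol = 0.4052 mol
mol N = 2 × 1.89 g N₂ ÷ 28.014 g/mol = 0.1349 mol
Divide by the smallest (0.1349 mol): C 1.000, H 3.003, N 1.000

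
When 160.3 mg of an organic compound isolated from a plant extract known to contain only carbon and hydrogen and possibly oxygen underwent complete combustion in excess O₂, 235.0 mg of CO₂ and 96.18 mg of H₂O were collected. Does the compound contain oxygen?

yes

mol C = 0.2350 g CO₂ ÷ 44.009 g/mol = 0.0053398 mol
mol H = 2 × 0.09618 g H₂O ÷ 18.015 g/mol = 0.010678 mol
C and H account for only 0.074900 g of the 0.1603 g sample; the remaining 0.085400 g must be oxygen.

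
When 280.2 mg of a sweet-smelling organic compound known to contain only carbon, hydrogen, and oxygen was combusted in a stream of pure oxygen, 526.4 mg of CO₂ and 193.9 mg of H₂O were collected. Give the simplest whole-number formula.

C5H9O3

mol C = 0.5264 g CO₂ ÷ 44.009 g/mol = 0.011961 mol
mol H = 2 × 0.1939 g H₂O ÷ 18.015 g/mol = 0.021527 mol
mass O = 0.2802 − (0.14367 + 0.021699) = 0.11484 g → mol O = 0.11484 ÷ 15.999 = 0.0071777 mol
Divide by the smallest (0.0071777 mol): C 1.666, H 2.999, O 1.000
Multiplying each by 3 gives whole numbers: C 5.00, H 9.00, O 3.00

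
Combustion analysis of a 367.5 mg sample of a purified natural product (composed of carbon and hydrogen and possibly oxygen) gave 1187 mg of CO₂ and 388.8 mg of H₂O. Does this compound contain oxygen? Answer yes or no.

mol C = 1.187 g CO₂ ÷ 44.009 g/mol = 0.026972 mol
mol H = 2 × 0.3888 g H₂O ÷ 18.015 g/mol = 0.043164 mol
C and H together account for 0.36747 g — essentially the entire 0.3675 g sample — so the compound contains no oxygen.

no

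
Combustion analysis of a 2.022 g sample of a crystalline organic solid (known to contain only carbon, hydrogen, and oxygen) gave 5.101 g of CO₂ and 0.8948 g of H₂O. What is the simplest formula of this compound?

mol C = 5.101 g CO₂ ÷ 44.009 g/mol = 0.11591 mol
mol H = 2 × 0.8948 g H₂O ÷ 18.015 g/mol = 0.099339 mol
mass O = 2.022 − (1.3922 + 0.10013) = 0.52969 g → mol O = 0.52969 ÷ 15.999 = 0.033108 mol
Divide by the smallest (0.033108 mol): C 3.501, H 3.000, O 1.000
Multiplying each by 2 gives whole numbers: C 7.00, H 6.00, O 2.00

C7H6O2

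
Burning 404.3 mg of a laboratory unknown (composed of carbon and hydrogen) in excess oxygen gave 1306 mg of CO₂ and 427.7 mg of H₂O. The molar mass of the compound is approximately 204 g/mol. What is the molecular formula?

mol C = 1.306 g CO₂ ÷ 44.009 g/mol = 0.029676 mol
mol H = 2 × 0.4277 g H₂O ÷ 18.015 g/mol = 0.047483 mol
Divide by the smallest (0.029676 mol): C 1.000, H 1.600
Multiplying each by 5 gives whole numbers: C 5.00, H 8.00
Empirical formula: C5H8
Empirical-formula mass = 68.12 g/mol; 204 ÷ 68.12 ≈ 3, so the molecular formula is C15H24.

C15H24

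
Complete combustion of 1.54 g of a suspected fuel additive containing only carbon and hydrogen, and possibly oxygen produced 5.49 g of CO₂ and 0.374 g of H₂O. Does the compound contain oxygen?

no

mol C = 5.49 g CO₂ ÷ 44.009 g/mol = 0.1247 mol
mol H = 2 × 0.374 g H₂O ÷ 18.015 g/mol = 0.04152 mol
C and H together account for 1.540 g — essentially the entire 1.54 g sample — so the compound contains no oxygen.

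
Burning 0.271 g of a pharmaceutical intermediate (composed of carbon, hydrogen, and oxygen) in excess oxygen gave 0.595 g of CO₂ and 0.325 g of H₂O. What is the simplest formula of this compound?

mol C = 0.595 g CO₂ ÷ 44.009 g/mol = 0.01352 mol
mol H = 2 × 0.325 g H₂O ÷ 18.015 g/mol = 0.03608 mol
mass O = 0.271 − (0.1624 + 0.03637) = 0.07224 g → mol O = 0.07224 ÷ 15.999 = 0.004515 mol
Divide by the smallest (0.004515 mol): C 2.994, H 7.991, O 1.000

C3H8O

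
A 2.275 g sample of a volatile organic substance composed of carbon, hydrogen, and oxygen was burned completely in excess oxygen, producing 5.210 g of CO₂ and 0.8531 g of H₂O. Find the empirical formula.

mol C = 5.210 g CO₂ ÷ 44.009 g/mol = 0.11838 mol
mol H = 2 × 0.8531 g H₂O ÷ 18.015 g/mol = 0.094710 mol
mass O = 2.275 − (1.4219 + 0.095468) = 0.75761 g → mol O = 0.75761 ÷ 15.999 = 0.047354 mol
Divide by the smallest (0.047354 mol): C 2.500, H 2.000, O 1.000
Multiplying each by 2 gives whole numbers: C 5.00, H 4.00, O 2.00

C5H4O2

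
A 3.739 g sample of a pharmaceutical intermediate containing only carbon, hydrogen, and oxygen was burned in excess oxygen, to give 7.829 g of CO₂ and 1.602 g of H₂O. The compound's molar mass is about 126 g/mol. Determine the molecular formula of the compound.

mol C = 7.829 g CO₂ ÷ 44.009 g/mol = 0.17790 mol
mol H = 2 × 1.602 g H₂O ÷ 18.015 g/mol = 0.17785 mol
mass O = 3.739 − (2.1367 + 0.17927) = 1.4230 g → mol O = 1.4230 ÷ 15.999 = 0.088945 mol
Divide by the smallest (0.088945 mol): C 2.000, H 2.000, O 1.000
Empirical formula: C2H2O
Empirical-formula mass = 42.04 g/mol; 126 ÷ 42.04 ≈ 3, so the molecular formula is C6H6O3.

C6H6O3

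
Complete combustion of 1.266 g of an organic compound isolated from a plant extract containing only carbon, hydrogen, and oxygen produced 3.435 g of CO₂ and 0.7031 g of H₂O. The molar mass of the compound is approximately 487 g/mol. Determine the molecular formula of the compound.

C30H30O6

mol C = 3.435 g CO₂ ÷ 44.009 g/mol = 0.078052 mol
mol H = 2 × 0.7031 g H₂O ÷ 18.015 g/mol = 0.078057 mol
mass O = 1.266 − (0.93749 + 0.078682) = 0.24983 g → mol O = 0.24983 ÷ 15.999 = 0.015616 mol
Divide by the smallest (0.015616 mol): C 4.998, H 4.999, O 1.000
Empirical formula: C5H5O
Empirical-formula mass = 81.09 g/mol; 487 ÷ 81.09 ≈ 6, so the molecular formula is C30H30O6.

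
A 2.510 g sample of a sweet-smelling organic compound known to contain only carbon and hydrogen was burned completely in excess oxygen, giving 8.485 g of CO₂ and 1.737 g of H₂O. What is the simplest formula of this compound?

CH

mol C = 8.485 g CO₂ ÷ 44.009 g/mol = 0.19280 mol
mol H = 2 × 1.737 g H₂O ÷ 18.015 g/mol = 0.19284 mol
Divide by the smallest (0.19280 mol): C 1.000, H 1.000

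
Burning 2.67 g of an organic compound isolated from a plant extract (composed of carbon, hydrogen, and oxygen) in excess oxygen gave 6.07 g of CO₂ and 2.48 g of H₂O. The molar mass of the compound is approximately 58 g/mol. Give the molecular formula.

mol C = 6.07 g CO₂ ÷ 44.009 g/mol = 0.1379 mol
mol H = 2 × 2.48 g H₂O ÷ 18.015 g/mol = 0.2753 mol
mass O = 2.67 − (1.657 + 0.2775) = 0.7358 g → mol O = 0.7358 ÷ 15.999 = 0.04599 mol
Divide by the smallest (0.04599 mol): C 2.999, H 5.986, O 1.000
Empirical formula: C3H6O
Empirical-formula mass = 58.08 g/mol; 58 ÷ 58.08 ≈ 1, so the molecular formula is C3H6O.

C3H6O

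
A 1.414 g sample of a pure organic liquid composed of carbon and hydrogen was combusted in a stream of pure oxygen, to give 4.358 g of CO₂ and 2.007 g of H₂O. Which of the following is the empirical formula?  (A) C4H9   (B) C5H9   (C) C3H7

(A) C4H9

mol C = 4.358 g CO₂ ÷ 44.009 g/mol = 0.099025 mol
mol H = 2 × 2.007 g H₂O ÷ 18.015 g/mol = 0.22281 mol
Divide by the smallest (0.099025 mol): C 1.000, H 2.250
Multiplying each by 4 gives whole numbers: C 4.00, H 9.00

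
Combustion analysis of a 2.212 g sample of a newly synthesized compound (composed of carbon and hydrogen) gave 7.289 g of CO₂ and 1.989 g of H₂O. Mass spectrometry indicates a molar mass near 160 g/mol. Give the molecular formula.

C12H16

mol C = 7.289 g CO₂ ÷ 44.009 g/mol = 0.16563 mol
mol H = 2 × 1.989 g H₂O ÷ 18.015 g/mol = 0.22082 mol
Divide by the smallest (0.16563 mol): C 1.000, H 1.333
Multiplying each by 3 gives whole numbers: C 3.00, H 4.00
Empirical formula: C3H4
Empirical-formula mass = 40.06 g/mol; 160 ÷ 40.06 ≈ 4, so the molecular formula is C12H16.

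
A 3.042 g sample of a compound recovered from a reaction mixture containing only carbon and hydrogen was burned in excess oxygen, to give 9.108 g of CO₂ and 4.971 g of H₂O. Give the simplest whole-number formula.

mol C = 9.108 g CO₂ ÷ 44.009 g/mol = 0.20696 mol
mol H = 2 × 4.971 g H₂O ÷ 18.015 g/mol = 0.55187 mol
Divide by the smallest (0.20696 mol): C 1.000, H 2.667
Multiplying each by 3 gives whole numbers: C 3.00, H 8.00

C3H8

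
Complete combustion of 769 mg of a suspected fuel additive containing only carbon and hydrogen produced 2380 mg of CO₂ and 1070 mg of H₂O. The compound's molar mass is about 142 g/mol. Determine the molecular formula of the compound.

mol C = 2.38 g CO₂ ÷ 44.009 g/mol = 0.05408 mol
mol H = 2 × 1.07 g H₂O ÷ 18.015 g/mol = 0.1188 mol
Divide by the smallest (0.05408 mol): C 1.000, H 2.197
Multiplying each by 5 gives whole numbers: C 5.00, H 10.98
Empirical formula: C5H11
Empirical-formula mass = 71.14 g/mol; 142 ÷ 71.14 ≈ 2, so the molecular formula is C10H22.

C10H22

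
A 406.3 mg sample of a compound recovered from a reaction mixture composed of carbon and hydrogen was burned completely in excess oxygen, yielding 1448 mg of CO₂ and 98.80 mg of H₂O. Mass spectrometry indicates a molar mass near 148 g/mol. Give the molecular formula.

mol C = 1.448 g CO₂ ÷ 44.009 g/mol = 0.032902 mol
mol H = 2 × 0.09880 g H₂O ÷ 18.015 g/mol = 0.010969 mol
Divide by the smallest (0.010969 mol): C 3.000, H 1.000
Empirical formula: C3H
Empirical-formula mass = 37.04 g/mol; 148 ÷ 37.04 ≈ 4, so the molecular formula is C12H4.

C12H4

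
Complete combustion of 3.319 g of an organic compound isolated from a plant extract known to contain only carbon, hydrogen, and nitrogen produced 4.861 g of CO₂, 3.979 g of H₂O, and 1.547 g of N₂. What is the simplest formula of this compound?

CH4N

mol C = 4.861 g CO₂ ÷ 44.009 g/mol = 0.11045 mol
mol H = 2 × 3.979 g H₂O ÷ 18.015 g/mol = 0.44174 mol
mol N = 2 × 1.547 g N₂ ÷ 28.014 g/mol = 0.11044 mol
Divide by the smallest (0.11044 mol): C 1.000, H 4.000, N 1.000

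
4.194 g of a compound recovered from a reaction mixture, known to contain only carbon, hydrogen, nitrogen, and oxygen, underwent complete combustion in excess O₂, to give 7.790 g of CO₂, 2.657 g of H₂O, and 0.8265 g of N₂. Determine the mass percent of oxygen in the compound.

mol C = 7.790 g CO₂ ÷ 44.009 g/mol = 0.17701 mol
mol H = 2 × 2.657 g H₂O ÷ 18.015 g/mol = 0.29498 mol
mol N = 2 × 0.8265 g N₂ ÷ 28.014 g/mol = 0.059006 mol
mass O = 4.194 − (2.1261 + 0.29734 + 0.82650) = 0.94411 g → mol O = 0.94411 ÷ 15.999 = 0.059010 mol
mass % O = 0.94411 g ÷ 4.194 g × 100%

22.51%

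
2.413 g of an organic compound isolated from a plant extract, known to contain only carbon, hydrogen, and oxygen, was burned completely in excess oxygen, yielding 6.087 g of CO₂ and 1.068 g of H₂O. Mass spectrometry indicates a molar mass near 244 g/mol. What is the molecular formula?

mol C = 6.087 g CO₂ ÷ 44.009 g/mol = 0.13831 mol
mol H = 2 × 1.068 g H₂O ÷ 18.015 g/mol = 0.11857 mol
mass O = 2.413 − (1.6613 + 0.11952) = 0.63221 g → mol O = 0.63221 ÷ 15.999 = 0.039516 mol
Divide by the smallest (0.039516 mol): C 3.500, H 3.001, O 1.000
Multiplying each by 2 gives whole numbers: C 7.00, H 6.00, O 2.00
Empirical formula: C7H6O2
Empirical-formula mass = 122.12 g/mol; 244 ÷ 122.12 ≈ 2, so the molecular formula is C14H12O4.

C14H12O4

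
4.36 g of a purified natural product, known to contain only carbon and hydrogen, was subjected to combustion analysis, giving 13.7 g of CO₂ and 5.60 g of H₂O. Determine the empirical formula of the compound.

CH2

mol C = 13.7 g CO₂ ÷ 44.009 g/mol = 0.3113 mol
mol H = 2 × 5.60 g H₂O ÷ 18.015 g/mol = 0.6217 mol
Divide by the smallest (0.3113 mol): C 1.000, H 1.997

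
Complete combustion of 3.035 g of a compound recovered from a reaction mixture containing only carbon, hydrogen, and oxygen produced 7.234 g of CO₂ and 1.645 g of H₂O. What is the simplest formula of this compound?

mol C = 7.234 g CO₂ ÷ 44.009 g/mol = 0.16438 mol
mol H = 2 × 1.645 g H₂O ÷ 18.015 g/mol = 0.18263 mol
mass O = 3.035 − (1.9743 + 0.18409) = 0.87660 g → mol O = 0.87660 ÷ 15.999 = 0.054791 mol
Divide by the smallest (0.054791 mol): C 3.000, H 3.333, O 1.000
Multiplying each by 3 gives whole numbers: C 9.00, H 10.00, O 3.00

C9H10O3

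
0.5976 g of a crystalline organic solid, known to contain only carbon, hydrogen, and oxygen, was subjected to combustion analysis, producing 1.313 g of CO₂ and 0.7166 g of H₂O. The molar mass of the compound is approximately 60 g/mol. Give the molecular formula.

C3H8O

mol C = 1.313 g CO₂ ÷ 44.009 g/mol = 0.029835 mol
mol H = 2 × 0.7166 g H₂O ÷ 18.015 g/mol = 0.079556 mol
mass O = 0.5976 − (0.35835 + 0.080192) = 0.15906 g → mol O = 0.15906 ÷ 15.999 = 0.0099420 mol
Divide by the smallest (0.0099420 mol): C 3.001, H 8.002, O 1.000
Empirical formula: C3H8O
Empirical-formula mass = 60.10 g/mol; 60 ÷ 60.10 ≈ 1, so the molecular formula is C3H8O.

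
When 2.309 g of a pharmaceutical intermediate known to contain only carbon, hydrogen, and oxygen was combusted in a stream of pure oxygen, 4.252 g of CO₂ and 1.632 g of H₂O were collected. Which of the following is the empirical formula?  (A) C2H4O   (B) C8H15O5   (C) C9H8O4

(B) C8H15O5

mol C = 4.252 g CO₂ ÷ 44.009 g/mol = 0.096617 mol
mol H = 2 × 1.632 g H₂O ÷ 18.015 g/mol = 0.18118 mol
mass O = 2.309 − (1.1605 + 0.18263) = 0.96591 g → mol O = 0.96591 ÷ 15.999 = 0.060373 mol
Divide by the smallest (0.060373 mol): C 1.600, H 3.001, O 1.000
Multiplying each by 5 gives whole numbers: C 8.00, H 15.01, O 5.00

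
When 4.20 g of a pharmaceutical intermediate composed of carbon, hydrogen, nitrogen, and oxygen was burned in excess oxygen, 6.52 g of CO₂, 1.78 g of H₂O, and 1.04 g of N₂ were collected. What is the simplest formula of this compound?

C6H8N3O3

mol C = 6.52 g CO₂ ÷ 44.009 g/mol = 0.1482 mol
mol H = 2 × 1.78 g H₂O ÷ 18.015 g/mol = 0.1976 mol
mol N = 2 × 1.04 g N₂ ÷ 28.014 g/mol = 0.07425 mol
mass O = 4.20 − (1.779 + 0.1992 + 1.040) = 1.181 g → mol O = 1.181 ÷ 15.999 = 0.07384 mol
Divide by the smallest (0.07384 mol): C 2.006, H 2.676, N 1.006, O 1.000
Multiplying each by 3 gives whole numbers: C 6.02, H 8.03, N 3.02, O 3.00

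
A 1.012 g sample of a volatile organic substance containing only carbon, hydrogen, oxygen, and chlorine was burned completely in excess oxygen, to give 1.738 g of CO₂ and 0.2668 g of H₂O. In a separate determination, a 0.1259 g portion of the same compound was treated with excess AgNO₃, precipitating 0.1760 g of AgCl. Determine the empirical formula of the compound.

C4H3ClO

mol C = 1.738 g CO₂ ÷ 44.009 g/mol = 0.039492 mol
mol H = 2 × 0.2668 g H₂O ÷ 18.015 g/mol = 0.029620 mol
From the AgCl data: mol Cl per gram of compound = (0.1760 ÷ 143.318) ÷ 0.1259 = 0.0097541 mol/g, so in the 1.012 g combustion sample mol Cl = 0.0098711 mol
mass O = 1.012 − (0.47434 + 0.029857 + 0.34993) = 0.15787 g → mol O = 0.15787 ÷ 15.999 = 0.0098678 mol
Divide by the smallest (0.0098678 mol): C 4.002, H 3.002, Cl 1.000, O 1.000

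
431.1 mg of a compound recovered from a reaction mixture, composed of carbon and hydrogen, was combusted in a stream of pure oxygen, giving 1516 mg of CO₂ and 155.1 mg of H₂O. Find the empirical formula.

C2H

mol C = 1.516 g CO₂ ÷ 44.009 g/mol = 0.034447 mol
mol H = 2 × 0.1551 g H₂O ÷ 18.015 g/mol = 0.017219 mol
Divide by the smallest (0.017219 mol): C 2.001, H 1.000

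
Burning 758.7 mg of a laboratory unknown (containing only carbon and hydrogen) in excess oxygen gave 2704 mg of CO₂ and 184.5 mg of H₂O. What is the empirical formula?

C3H

mol C = 2.704 g CO₂ ÷ 44.009 g/mol = 0.061442 mol
mol H = 2 × 0.1845 g H₂O ÷ 18.015 g/mol = 0.020483 mol
Divide by the smallest (0.020483 mol): C 3.000, H 1.000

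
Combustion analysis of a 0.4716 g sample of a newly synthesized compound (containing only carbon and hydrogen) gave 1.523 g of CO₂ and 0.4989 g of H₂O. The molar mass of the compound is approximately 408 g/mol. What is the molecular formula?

C30H48

mol C = 1.523 g CO₂ ÷ 44.009 g/mol = 0.034607 mol
mol H = 2 × 0.4989 g H₂O ÷ 18.015 g/mol = 0.055387 mol
Divide by the smallest (0.034607 mol): C 1.000, H 1.600
Multiplying each by 5 gives whole numbers: C 5.00, H 8.00
Empirical formula: C5H8
Empirical-formula mass = 68.12 g/mol; 408 ÷ 68.12 ≈ 6, so the molecular formula is C30H48.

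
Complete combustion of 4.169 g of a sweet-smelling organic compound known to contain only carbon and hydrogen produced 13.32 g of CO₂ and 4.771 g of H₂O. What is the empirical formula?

mol C = 13.32 g CO₂ ÷ 44.009 g/mol = 0.30267 mol
mol H = 2 × 4.771 g H₂O ÷ 18.015 g/mol = 0.52967 mol
Divide by the smallest (0.30267 mol): C 1.000, H 1.750
Multiplying each by 4 gives whole numbers: C 4.00, H 7.00

C4H7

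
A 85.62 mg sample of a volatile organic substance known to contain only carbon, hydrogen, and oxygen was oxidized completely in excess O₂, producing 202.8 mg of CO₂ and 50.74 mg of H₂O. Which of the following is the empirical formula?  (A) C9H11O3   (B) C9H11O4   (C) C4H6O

(A) C9H11O3

mol C = 0.2028 g CO₂ ÷ 44.009 g/mol = 0.0046081 mol
mol H = 2 × 0.05074 g H₂O ÷ 18.015 g/mol = 0.0056331 mol
mass O = 0.08562 − (0.055348 + 0.0056781) = 0.024593 g → mol O = 0.024593 ÷ 15.999 = 0.0015372 mol
Divide by the smallest (0.0015372 mol): C 2.998, H 3.665, O 1.000
Multiplying each by 3 gives whole numbers: C 8.99, H 10.99, O 3.00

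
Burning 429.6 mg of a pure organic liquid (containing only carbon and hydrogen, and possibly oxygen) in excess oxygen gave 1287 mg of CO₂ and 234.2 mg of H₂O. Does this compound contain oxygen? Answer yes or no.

yes

mol C = 1.287 g CO₂ ÷ 44.009 g/mol = 0.029244 mol
mol H = 2 × 0.2342 g H₂O ÷ 18.015 g/mol = 0.026001 mol
C and H account for only 0.37746 g of the 0.4296 g sample; the remaining 0.052142 g must be oxygen.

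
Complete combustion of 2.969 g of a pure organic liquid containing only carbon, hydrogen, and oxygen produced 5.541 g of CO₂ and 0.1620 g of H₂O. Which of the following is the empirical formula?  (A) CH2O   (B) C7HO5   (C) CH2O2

(B) C7HO5

mol C = 5.541 g CO₂ ÷ 44.009 g/mol = 0.12591 mol
mol H = 2 × 0.1620 g H₂O ÷ 18.015 g/mol = 0.017985 mol
mass O = 2.969 − (1.5123 + 0.018129) = 1.4386 g → mol O = 1.4386 ÷ 15.999 = 0.089919 mol
Divide by the smallest (0.017985 mol): C 7.001, H 1.000, O 5.000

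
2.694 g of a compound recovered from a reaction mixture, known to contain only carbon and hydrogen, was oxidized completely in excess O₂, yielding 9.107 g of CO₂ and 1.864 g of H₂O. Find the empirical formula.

CH

mol C = 9.107 g CO₂ ÷ 44.009 g/mol = 0.20693 mol
mol H = 2 × 1.864 g H₂O ÷ 18.015 g/mol = 0.20694 mol
Divide by the smallest (0.20693 mol): C 1.000, H 1.000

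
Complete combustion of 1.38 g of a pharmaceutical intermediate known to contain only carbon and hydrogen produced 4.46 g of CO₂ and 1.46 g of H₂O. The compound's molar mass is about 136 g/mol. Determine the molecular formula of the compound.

mol C = 4.46 g CO₂ ÷ 44.009 g/mol = 0.1013 mol
mol H = 2 × 1.46 g H₂O ÷ 18.015 g/mol = 0.1621 mol
Divide by the smallest (0.1013 mol): C 1.000, H 1.599
Multiplying each by 5 gives whole numbers: C 5.00, H 8.00
Empirical formula: C5H8
Empirical-formula mass = 68.12 g/mol; 136 ÷ 68.12 ≈ 2, so the molecular formula is C10H16.

C10H16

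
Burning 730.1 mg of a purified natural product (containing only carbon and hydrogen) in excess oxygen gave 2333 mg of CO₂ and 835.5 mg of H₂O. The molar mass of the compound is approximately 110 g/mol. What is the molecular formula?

C8H14

mol C = 2.333 g CO₂ ÷ 44.009 g/mol = 0.053012 mol
mol H = 2 × 0.8355 g H₂O ÷ 18.015 g/mol = 0.092756 mol
Divide by the smallest (0.053012 mol): C 1.000, H 1.750
Multiplying each by 4 gives whole numbers: C 4.00, H 7.00
Empirical formula: C4H7
Empirical-formula mass = 55.10 g/mol; 110 ÷ 55.10 ≈ 2, so the molecular formula is C8H14.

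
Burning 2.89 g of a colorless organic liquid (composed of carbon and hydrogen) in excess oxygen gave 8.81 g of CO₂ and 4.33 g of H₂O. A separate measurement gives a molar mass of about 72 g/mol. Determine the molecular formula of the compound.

C5H12

mol C = 8.81 g CO₂ ÷ 44.009 g/mol = 0.2002 mol
mol H = 2 × 4.33 g H₂O ÷ 18.015 g/mol = 0.4807 mol
Divide by the smallest (0.2002 mol): C 1.000, H 2.401
Multiplying each by 5 gives whole numbers: C 5.00, H 12.01
Empirical formula: C5H12
Empirical-formula mass = 72.15 g/mol; 72 ÷ 72.15 ≈ 1, so the molecular formula is C5H12.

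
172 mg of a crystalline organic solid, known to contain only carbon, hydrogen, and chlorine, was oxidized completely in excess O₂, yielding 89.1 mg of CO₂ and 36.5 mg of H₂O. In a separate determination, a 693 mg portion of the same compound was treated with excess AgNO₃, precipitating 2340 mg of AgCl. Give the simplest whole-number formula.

CH2Cl2

mol C = 0.0891 g CO₂ ÷ 44.009 g/mol = 0.002025 mol
mol H = 2 × 0.0365 g H₂O ÷ 18.015 g/mol = 0.004052 mol
From the AgCl data: mol Cl per gram of compound = (2.34 ÷ 143.318) ÷ 0.693 = 0.02356 mol/g, so in the 0.172 g combustion sample mol Cl = 0.004052 mol
Divide by the smallest (0.002025 mol): C 1.000, H 2.001, Cl 2.002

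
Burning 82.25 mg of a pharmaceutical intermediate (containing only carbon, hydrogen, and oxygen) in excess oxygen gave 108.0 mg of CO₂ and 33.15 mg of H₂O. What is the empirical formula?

C4H6O5

mol C = 0.1080 g CO₂ ÷ 44.009 g/mol = 0.0024540 mol
mol H = 2 × 0.03315 g H₂O ÷ 18.015 g/mol = 0.0036803 mol
mass O = 0.08225 − (0.029476 + 0.0037097) = 0.049065 g → mol O = 0.049065 ÷ 15.999 = 0.0030667 mol
Divide by the smallest (0.0024540 mol): C 1.000, H 1.500, O 1.250
Multiplying each by 4 gives whole numbers: C 4.00, H 6.00, O 5.00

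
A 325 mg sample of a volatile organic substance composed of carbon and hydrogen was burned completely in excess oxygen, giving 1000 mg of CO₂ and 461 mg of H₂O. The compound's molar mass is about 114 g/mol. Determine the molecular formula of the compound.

mol C = 1.00 g CO₂ ÷ 44.009 g/mol = 0.02272 mol
mol H = 2 × 0.461 g H₂O ÷ 18.015 g/mol = 0.05118 mol
Divide by the smallest (0.02272 mol): C 1.000, H 2.252
Multiplying each by 4 gives whole numbers: C 4.00, H 9.01
Empirical formula: C4H9
Empirical-formula mass = 57.12 g/mol; 114 ÷ 57.12 ≈ 2, so the molecular formula is C8H18.

C8H18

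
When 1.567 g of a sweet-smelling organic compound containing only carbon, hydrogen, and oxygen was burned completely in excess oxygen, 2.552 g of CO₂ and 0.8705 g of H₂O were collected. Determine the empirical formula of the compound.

C6H10O5

mol C = 2.552 g CO₂ ÷ 44.009 g/mol = 0.057988 mol
mol H = 2 × 0.8705 g H₂O ÷ 18.015 g/mol = 0.096642 mol
mass O = 1.567 − (0.69650 + 0.097415) = 0.77309 g → mol O = 0.77309 ÷ 15.999 = 0.048321 mol
Divide by the smallest (0.048321 mol): C 1.200, H 2.000, O 1.000
Multiplying each by 5 gives whole numbers: C 6.00, H 10.00, O 5.00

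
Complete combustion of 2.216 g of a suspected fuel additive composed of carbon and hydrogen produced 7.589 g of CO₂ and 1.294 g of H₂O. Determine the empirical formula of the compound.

mol C = 7.589 g CO₂ ÷ 44.009 g/mol = 0.17244 mol
mol H = 2 × 1.294 g H₂O ÷ 18.015 g/mol = 0.14366 mol
Divide by the smallest (0.14366 mol): C 1.200, H 1.000
Multiplying each by 5 gives whole numbers: C 6.00, H 5.00

C6H5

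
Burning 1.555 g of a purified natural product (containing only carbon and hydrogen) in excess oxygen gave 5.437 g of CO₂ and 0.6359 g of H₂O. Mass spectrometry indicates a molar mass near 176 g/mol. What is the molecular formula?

mol C = 5.437 g CO₂ ÷ 44.009 g/mol = 0.12354 mol
mol H = 2 × 0.6359 g H₂O ÷ 18.015 g/mol = 0.070597 mol
Divide by the smallest (0.070597 mol): C 1.750, H 1.000
Multiplying each by 4 gives whole numbers: C 7.00, H 4.00
Empirical formula: C7H4
Empirical-formula mass = 88.11 g/mol; 176 ÷ 88.11 ≈ 2, so the molecular formula is C14H8.

C14H8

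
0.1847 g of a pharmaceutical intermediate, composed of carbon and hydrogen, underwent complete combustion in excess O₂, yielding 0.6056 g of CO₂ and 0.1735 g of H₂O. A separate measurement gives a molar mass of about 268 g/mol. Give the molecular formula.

mol C = 0.6056 g CO₂ ÷ 44.009 g/mol = 0.013761 mol
mol H = 2 × 0.1735 g H₂O ÷ 18.015 g/mol = 0.019262 mol
Divide by the smallest (0.013761 mol): C 1.000, H 1.400
Multiplying each by 5 gives whole numbers: C 5.00, H 7.00
Empirical formula: C5H7
Empirical-formula mass = 67.11 g/mol; 268 ÷ 67.11 ≈ 4, so the molecular formula is C20H28.

C20H28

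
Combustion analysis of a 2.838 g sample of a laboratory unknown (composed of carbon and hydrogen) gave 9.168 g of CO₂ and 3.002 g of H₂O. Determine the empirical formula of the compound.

mol C = 9.168 g CO₂ ÷ 44.009 g/mol = 0.20832 mol
mol H = 2 × 3.002 g H₂O ÷ 18.015 g/mol = 0.33328 mol
Divide by the smallest (0.20832 mol): C 1.000, H 1.600
Multiplying each by 5 gives whole numbers: C 5.00, H 8.00

C5H8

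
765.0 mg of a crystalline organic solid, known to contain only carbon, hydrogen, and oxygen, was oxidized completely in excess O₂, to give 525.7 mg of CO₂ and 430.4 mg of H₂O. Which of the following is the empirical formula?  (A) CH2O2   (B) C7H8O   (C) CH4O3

mol C = 0.5257 g CO₂ ÷ 44.009 g/mol = 0.011945 mol
mol H = 2 × 0.4304 g H₂O ÷ 18.015 g/mol = 0.047782 mol
mass O = 0.7650 − (0.14347 + 0.048165) = 0.57336 g → mol O = 0.57336 ÷ 15.999 = 0.035837 mol
Divide by the smallest (0.011945 mol): C 1.000, H 4.000, O 3.000

(C) CH4O3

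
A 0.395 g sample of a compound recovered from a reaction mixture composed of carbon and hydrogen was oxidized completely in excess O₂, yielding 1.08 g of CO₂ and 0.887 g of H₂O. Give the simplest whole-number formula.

mol C = 1.08 g CO₂ ÷ 44.009 g/mol = 0.02454 mol
mol H = 2 × 0.887 g H₂O ÷ 18.015 g/mol = 0.09847 mol
Divide by the smallest (0.02454 mol): C 1.000, H 4.013

CH4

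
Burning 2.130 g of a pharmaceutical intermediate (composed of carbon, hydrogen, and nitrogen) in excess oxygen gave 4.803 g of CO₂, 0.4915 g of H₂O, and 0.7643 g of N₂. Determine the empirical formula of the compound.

mol C = 4.803 g CO₂ ÷ 44.009 g/mol = 0.10914 mol
mol H = 2 × 0.4915 g H₂O ÷ 18.015 g/mol = 0.054566 mol
mol N = 2 × 0.7643 g N₂ ÷ 28.014 g/mol = 0.054566 mol
Divide by the smallest (0.054566 mol): C 2.000, H 1.000, N 1.000

C2HN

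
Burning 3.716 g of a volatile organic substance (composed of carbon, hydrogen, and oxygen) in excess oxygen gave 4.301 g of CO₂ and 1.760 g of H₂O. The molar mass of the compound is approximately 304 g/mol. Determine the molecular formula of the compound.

mol C = 4.301 g CO₂ ÷ 44.009 g/mol = 0.097730 mol
mol H = 2 × 1.760 g H₂O ÷ 18.015 g/mol = 0.19539 mol
mass O = 3.716 − (1.1738 + 0.19696) = 2.3452 g → mol O = 2.3452 ÷ 15.999 = 0.14658 mol
Divide by the smallest (0.097730 mol): C 1.000, H 1.999, O 1.500
Multiplying each by 2 gives whole numbers: C 2.00, H 4.00, O 3.00
Empirical formula: C2H4O3
Empirical-formula mass = 76.05 g/mol; 304 ÷ 76.05 ≈ 4, so the molecular formula is C8H16O12.

C8H16O12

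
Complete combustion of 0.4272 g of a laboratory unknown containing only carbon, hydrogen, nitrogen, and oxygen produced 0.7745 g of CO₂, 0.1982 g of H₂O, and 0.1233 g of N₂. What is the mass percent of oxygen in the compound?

16.47%

mol C = 0.7745 g CO₂ ÷ 44.009 g/mol = 0.017599 mol
mol H = 2 × 0.1982 g H₂O ÷ 18.015 g/mol = 0.022004 mol
mol N = 2 × 0.1233 g N₂ ÷ 28.014 g/mol = 0.0088027 mol
mass O = 0.4272 − (0.21138 + 0.022180 + 0.12330) = 0.070342 g → mol O = 0.070342 ÷ 15.999 = 0.0043967 mol
mass % O = 0.070342 g ÷ 0.4272 g × 100%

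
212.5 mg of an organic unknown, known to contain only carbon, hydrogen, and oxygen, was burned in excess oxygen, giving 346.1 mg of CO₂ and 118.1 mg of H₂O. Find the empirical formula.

C6H10O5

mol C = 0.3461 g CO₂ ÷ 44.009 g/mol = 0.0078643 mol
mol H = 2 × 0.1181 g H₂O ÷ 18.015 g/mol = 0.013111 mol
mass O = 0.2125 − (0.094458 + 0.013216) = 0.10483 g → mol O = 0.10483 ÷ 15.999 = 0.0065520 mol
Divide by the smallest (0.0065520 mol): C 1.200, H 2.001, O 1.000
Multiplying each by 5 gives whole numbers: C 6.00, H 10.01, O 5.00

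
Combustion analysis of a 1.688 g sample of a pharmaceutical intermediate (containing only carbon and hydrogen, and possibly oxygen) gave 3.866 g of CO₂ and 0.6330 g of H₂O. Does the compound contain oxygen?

mol C = 3.866 g CO₂ ÷ 44.009 g/mol = 0.087846 mol
mol H = 2 × 0.6330 g H₂O ÷ 18.015 g/mol = 0.070275 mol
C and H account for only 1.1260 g of the 1.688 g sample; the remaining 0.56205 g must be oxygen.

yes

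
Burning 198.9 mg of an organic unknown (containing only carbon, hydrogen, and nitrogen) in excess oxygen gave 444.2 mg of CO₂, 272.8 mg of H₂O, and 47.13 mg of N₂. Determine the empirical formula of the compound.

C3H9N

mol C = 0.4442 g CO₂ ÷ 44.009 g/mol = 0.010093 mol
mol H = 2 × 0.2728 g H₂O ÷ 18.015 g/mol = 0.030286 mol
mol N = 2 × 0.04713 g N₂ ÷ 28.014 g/mol = 0.0033647 mol
Divide by the smallest (0.0033647 mol): C 3.000, H 9.001, N 1.000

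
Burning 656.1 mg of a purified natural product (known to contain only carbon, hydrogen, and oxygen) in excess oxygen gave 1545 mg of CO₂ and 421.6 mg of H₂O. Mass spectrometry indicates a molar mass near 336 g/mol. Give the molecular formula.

mol C = 1.545 g CO₂ ÷ 44.009 g/mol = 0.035106 mol
mol H = 2 × 0.4216 g H₂O ÷ 18.015 g/mol = 0.046805 mol
mass O = 0.6561 − (0.42166 + 0.047180) = 0.18726 g → mol O = 0.18726 ÷ 15.999 = 0.011704 mol
Divide by the smallest (0.011704 mol): C 2.999, H 3.999, O 1.000
Empirical formula: C3H4O
Empirical-formula mass = 56.06 g/mol; 336 ÷ 56.06 ≈ 6, so the molecular formula is C18H24O6.

C18H24O6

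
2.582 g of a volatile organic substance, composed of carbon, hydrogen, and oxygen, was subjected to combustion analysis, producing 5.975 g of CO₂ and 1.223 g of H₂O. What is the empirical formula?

mol C = 5.975 g CO₂ ÷ 44.009 g/mol = 0.13577 mol
mol H = 2 × 1.223 g H₂O ÷ 18.015 g/mol = 0.13578 mol
mass O = 2.582 − (1.6307 + 0.13686) = 0.81443 g → mol O = 0.81443 ÷ 15.999 = 0.050905 mol
Divide by the smallest (0.050905 mol): C 2.667, H 2.667, O 1.000
Multiplying each by 3 gives whole numbers: C 8.00, H 8.00, O 3.00

C8H8O3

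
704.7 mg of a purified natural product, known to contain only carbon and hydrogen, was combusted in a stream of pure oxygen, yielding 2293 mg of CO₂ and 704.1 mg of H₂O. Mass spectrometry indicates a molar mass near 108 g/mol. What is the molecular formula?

C8H12

mol C = 2.293 g CO₂ ÷ 44.009 g/mol = 0.052103 mol
mol H = 2 × 0.7041 g H₂O ÷ 18.015 g/mol = 0.078168 mol
Divide by the smallest (0.052103 mol): C 1.000, H 1.500
Multiplying each by 2 gives whole numbers: C 2.00, H 3.00
Empirical formula: C2H3
Empirical-formula mass = 27.05 g/mol; 108 ÷ 27.05 ≈ 4, so the molecular formula is C8H12.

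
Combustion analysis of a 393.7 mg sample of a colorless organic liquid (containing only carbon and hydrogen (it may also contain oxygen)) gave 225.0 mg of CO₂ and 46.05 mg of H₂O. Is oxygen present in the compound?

yes

mol C = 0.2250 g CO₂ ÷ 44.009 g/mol = 0.0051126 mol
mol H = 2 × 0.04605 g H₂O ÷ 18.015 g/mol = 0.0051124 mol
C and H account for only 0.066561 g of the 0.3937 g sample; the remaining 0.32714 g must be oxygen.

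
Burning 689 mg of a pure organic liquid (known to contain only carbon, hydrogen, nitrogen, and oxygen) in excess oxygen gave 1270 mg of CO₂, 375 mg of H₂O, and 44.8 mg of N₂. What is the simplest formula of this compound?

mol C = 1.27 g CO₂ ÷ 44.009 g/mol = 0.02886 mol
mol H = 2 × 0.375 g H₂O ÷ 18.015 g/mol = 0.04163 mol
mol N = 2 × 0.0448 g N₂ ÷ 28.014 g/mol = 0.003198 mol
mass O = 0.689 − (0.3466 + 0.04197 + 0.04480) = 0.2556 g → mol O = 0.2556 ÷ 15.999 = 0.01598 mol
Divide by the smallest (0.003198 mol): C 9.023, H 13.016, N 1.000, O 4.995

C9H13NO5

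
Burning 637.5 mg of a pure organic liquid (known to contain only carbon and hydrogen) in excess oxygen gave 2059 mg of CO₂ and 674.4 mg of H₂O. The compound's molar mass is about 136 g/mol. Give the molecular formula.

C10H16

mol C = 2.059 g CO₂ ÷ 44.009 g/mol = 0.046786 mol
mol H = 2 × 0.6744 g H₂O ÷ 18.015 g/mol = 0.074871 mol
Divide by the smallest (0.046786 mol): C 1.000, H 1.600
Multiplying each by 5 gives whole numbers: C 5.00, H 8.00
Empirical formula: C5H8
Empirical-formula mass = 68.12 g/mol; 136 ÷ 68.12 ≈ 2, so the molecular formula is C10H16.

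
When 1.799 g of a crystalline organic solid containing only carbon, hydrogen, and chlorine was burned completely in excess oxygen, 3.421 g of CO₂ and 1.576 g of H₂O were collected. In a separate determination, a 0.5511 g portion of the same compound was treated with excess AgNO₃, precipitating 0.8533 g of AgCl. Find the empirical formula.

C4H9Cl

mol C = 3.421 g CO₂ ÷ 44.009 g/mol = 0.077734 mol
mol H = 2 × 1.576 g H₂O ÷ 18.015 g/mol = 0.17497 mol
From the AgCl data: mol Cl per gram of compound = (0.8533 ÷ 143.318) ÷ 0.5511 = 0.010804 mol/g, so in the 1.799 g combustion sample mol Cl = 0.019436 mol
Divide by the smallest (0.019436 mol): C 4.000, H 9.002, Cl 1.000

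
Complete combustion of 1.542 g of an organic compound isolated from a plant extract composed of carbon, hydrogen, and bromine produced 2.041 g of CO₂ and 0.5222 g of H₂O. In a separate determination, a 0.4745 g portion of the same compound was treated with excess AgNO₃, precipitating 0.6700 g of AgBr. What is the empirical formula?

C4H5Br

mol C = 2.041 g CO₂ ÷ 44.009 g/mol = 0.046377 mol
mol H = 2 × 0.5222 g H₂O ÷ 18.015 g/mol = 0.057974 mol
From the AgBr data: mol Br per gram of compound = (0.6700 ÷ 187.772) ÷ 0.4745 = 0.0075198 mol/g, so in the 1.542 g combustion sample mol Br = 0.011596 mol
Divide by the smallest (0.011596 mol): C 4.000, H 5.000, Br 1.000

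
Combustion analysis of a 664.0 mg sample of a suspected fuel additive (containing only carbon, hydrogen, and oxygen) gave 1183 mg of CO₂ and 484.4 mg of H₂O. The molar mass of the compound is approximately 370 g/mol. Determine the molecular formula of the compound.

mol C = 1.183 g CO₂ ÷ 44.009 g/mol = 0.026881 mol
mol H = 2 × 0.4844 g H₂O ÷ 18.015 g/mol = 0.053777 mol
mass O = 0.6640 − (0.32287 + 0.054208) = 0.28693 g → mol O = 0.28693 ÷ 15.999 = 0.017934 mol
Divide by the smallest (0.017934 mol): C 1.499, H 2.999, O 1.000
Multiplying each by 2 gives whole numbers: C 3.00, H 6.00, O 2.00
Empirical formula: C3H6O2
Empirical-formula mass = 74.08 g/mol; 370 ÷ 74.08 ≈ 5, so the molecular formula is C15H30O10.

C15H30O10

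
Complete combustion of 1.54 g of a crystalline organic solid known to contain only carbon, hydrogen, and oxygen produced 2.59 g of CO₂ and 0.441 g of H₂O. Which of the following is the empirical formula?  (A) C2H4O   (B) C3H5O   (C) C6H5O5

mol C = 2.59 g CO₂ ÷ 44.009 g/mol = 0.05885 mol
mol H = 2 × 0.441 g H₂O ÷ 18.015 g/mol = 0.04896 mol
mass O = 1.54 − (0.7069 + 0.04935) = 0.7838 g → mol O = 0.7838 ÷ 15.999 = 0.04899 mol
Divide by the smallest (0.04896 mol): C 1.202, H 1.000, O 1.001
Multiplying each by 5 gives whole numbers: C 6.01, H 5.00, O 5.00

(C) C6H5O5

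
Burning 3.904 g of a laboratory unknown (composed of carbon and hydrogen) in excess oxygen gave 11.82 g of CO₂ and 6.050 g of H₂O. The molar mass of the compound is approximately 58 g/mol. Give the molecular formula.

C4H10

mol C = 11.82 g CO₂ ÷ 44.009 g/mol = 0.26858 mol
mol H = 2 × 6.050 g H₂O ÷ 18.015 g/mol = 0.67166 mol
Divide by the smallest (0.26858 mol): C 1.000, H 2.501
Multiplying each by 2 gives whole numbers: C 2.00, H 5.00
Empirical formula: C2H5
Empirical-formula mass = 29.06 g/mol; 58 ÷ 29.06 ≈ 2, so the molecular formula is C4H10.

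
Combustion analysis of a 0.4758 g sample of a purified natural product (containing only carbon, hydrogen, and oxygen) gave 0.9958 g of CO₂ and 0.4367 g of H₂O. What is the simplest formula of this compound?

mol C = 0.9958 g CO₂ ÷ 44.009 g/mol = 0.022627 mol
mol H = 2 × 0.4367 g H₂O ÷ 18.015 g/mol = 0.048482 mol
mass O = 0.4758 − (0.27178 + 0.048870) = 0.15516 g → mol O = 0.15516 ÷ 15.999 = 0.0096978 mol
Divide by the smallest (0.0096978 mol): C 2.333, H 4.999, O 1.000
Multiplying each by 3 gives whole numbers: C 7.00, H 15.00, O 3.00

C7H15O3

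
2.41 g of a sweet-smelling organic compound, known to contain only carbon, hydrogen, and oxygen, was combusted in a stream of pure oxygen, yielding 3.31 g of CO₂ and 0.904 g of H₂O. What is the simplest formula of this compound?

mol C = 3.31 g CO₂ ÷ 44.009 g/mol = 0.07521 mol
mol H = 2 × 0.904 g H₂O ÷ 18.015 g/mol = 0.1004 mol
mass O = 2.41 − (0.9034 + 0.1012) = 1.405 g → mol O = 1.405 ÷ 15.999 = 0.08785 mol
Divide by the smallest (0.07521 mol): C 1.000, H 1.334, O 1.168
Multiplying each by 6 gives whole numbers: C 6.00, H 8.01, O 7.01

C6H8O7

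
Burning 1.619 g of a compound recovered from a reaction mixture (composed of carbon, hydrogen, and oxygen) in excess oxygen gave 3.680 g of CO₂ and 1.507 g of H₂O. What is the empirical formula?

mol C = 3.680 g CO₂ ÷ 44.009 g/mol = 0.083619 mol
mol H = 2 × 1.507 g H₂O ÷ 18.015 g/mol = 0.16731 mol
mass O = 1.619 − (1.0044 + 0.16864) = 0.44601 g → mol O = 0.44601 ÷ 15.999 = 0.027877 mol
Divide by the smallest (0.027877 mol): C 3.000, H 6.002, O 1.000

C3H6O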